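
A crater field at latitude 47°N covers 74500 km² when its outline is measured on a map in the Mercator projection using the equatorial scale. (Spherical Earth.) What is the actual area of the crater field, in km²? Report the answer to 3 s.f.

For Mercator, h = k = sec φ (a conformal cylindrical projection has a single point scale, 1/cos φ).
Areal scale = k² = sec²φ = 1/cos²(47°) = 1/0.6820² = 2.150.
True area = apparent / (areal scale) = 74500 / 2.150 ≈ 34700 km².

34700 km²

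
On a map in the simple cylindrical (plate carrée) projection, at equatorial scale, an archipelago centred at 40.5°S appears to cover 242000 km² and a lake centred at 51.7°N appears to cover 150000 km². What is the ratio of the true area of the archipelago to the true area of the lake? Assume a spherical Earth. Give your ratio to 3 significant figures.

1.98

On the plate carrée, areal scale = h·k = 1 × sec φ, so true area = apparent × cos φ.
True area of archipelago: 242000 × cos(40.5°) = 242000 × 0.7604 = 184000 km².
True area of lake: 150000 × cos(51.7°) = 150000 × 0.6198 = 92970 km².
Ratio = 184000 / 92970 ≈ 1.98.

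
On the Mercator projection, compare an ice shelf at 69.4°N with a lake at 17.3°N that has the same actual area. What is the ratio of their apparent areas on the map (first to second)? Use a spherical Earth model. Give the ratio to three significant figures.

7.36

Mercator areal scale is sec²φ.
At 69.4°: sec²(69.4°) = 1/0.3518² = 8.078.
At 17.3°: sec²(17.3°) = 1/0.9548² = 1.097.
Ratio = 8.078/1.097 = cos²(17.3°)/cos²(69.4°) ≈ 7.36.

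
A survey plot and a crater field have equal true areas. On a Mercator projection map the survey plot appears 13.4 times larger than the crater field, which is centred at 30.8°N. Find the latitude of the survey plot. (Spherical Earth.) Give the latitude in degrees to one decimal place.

Mercator areal scale is sec²φ, so apparent-area ratio = sec²φ₁ / sec²φ₂ = cos²φ₂ / cos²φ₁.
cos²φ₂ / cos²φ₁ = 13.4  ⇒  cos φ₁ = cos 30.8° / √13.4 = 0.8590/3.661 = 0.2346.
φ₁ = arccos(0.2346) ≈ 76.4°.

76.4°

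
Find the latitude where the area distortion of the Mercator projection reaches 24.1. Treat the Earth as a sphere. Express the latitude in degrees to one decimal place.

78.2°

Mercator areal scale is sec²φ.
sec²φ = 24.1  ⇒  cos²φ = 0.04149  ⇒  cos φ = 0.2037.
φ = arccos(0.2037) ≈ 78.2°.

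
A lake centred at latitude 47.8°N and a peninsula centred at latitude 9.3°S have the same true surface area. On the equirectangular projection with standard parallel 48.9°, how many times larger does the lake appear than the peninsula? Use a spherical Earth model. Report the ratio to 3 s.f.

1.47

The equidistant cylindrical projection with φ₀ = 48.9° has h = 1 (meridians true) and k = cos φ₀ / cos φ along parallels.
Areal scale at 47.8°: h·k = 1.000 × 0.9786 = 0.9786.
Areal scale at 9.3°: h·k = 1.000 × 0.6661 = 0.6661.
Ratio = 0.9786/0.6661 ≈ 1.47.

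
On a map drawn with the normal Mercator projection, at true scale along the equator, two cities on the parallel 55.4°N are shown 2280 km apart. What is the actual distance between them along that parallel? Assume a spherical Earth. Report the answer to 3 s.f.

1290 km

For Mercator, h = k = sec φ (a conformal cylindrical projection has a single point scale, 1/cos φ).
Along the parallel at 55.4°, map distances are exaggerated by k = sec 55.4° = 1.761.
True distance = 2280 / 1.761 = 2280 × cos 55.4° ≈ 1290 km.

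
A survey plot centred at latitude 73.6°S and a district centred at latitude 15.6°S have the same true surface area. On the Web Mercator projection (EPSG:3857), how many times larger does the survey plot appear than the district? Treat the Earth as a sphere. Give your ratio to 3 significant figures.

On Mercator, area is exaggerated by sec²φ = 1/cos²φ.
At 73.6°: sec²(73.6°) = 1/0.2823² = 12.54.
At 15.6°: sec²(15.6°) = 1/0.9632² = 1.078.
Ratio = 12.54/1.078 = cos²(15.6°)/cos²(73.6°) ≈ 11.6.

11.6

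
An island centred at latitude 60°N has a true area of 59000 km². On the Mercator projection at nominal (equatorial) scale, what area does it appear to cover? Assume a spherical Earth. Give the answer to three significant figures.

Mercator is conformal, so the point scale is isotropic: h = k = sec φ = 1/cos φ.
Areal scale = k² = sec²φ = 1/cos²(60°) = 1/0.5000² = 4.000.
Apparent area = 59000 × 4.000 ≈ 236000 km².

236000 km²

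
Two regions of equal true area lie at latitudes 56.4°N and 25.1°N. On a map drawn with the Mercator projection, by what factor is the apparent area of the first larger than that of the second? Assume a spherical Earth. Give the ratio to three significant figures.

Mercator areal scale is sec²φ.
At 56.4°: sec²(56.4°) = 1/0.5534² = 3.265.
At 25.1°: sec²(25.1°) = 1/0.9056² = 1.219.
Ratio = 3.265/1.219 = cos²(25.1°)/cos²(56.4°) ≈ 2.68.

2.68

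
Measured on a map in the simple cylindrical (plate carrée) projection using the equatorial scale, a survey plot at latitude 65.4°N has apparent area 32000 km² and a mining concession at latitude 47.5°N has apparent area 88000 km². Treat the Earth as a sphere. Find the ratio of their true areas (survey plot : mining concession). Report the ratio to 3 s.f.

0.224

On the plate carrée, areal scale = h·k = 1 × sec φ, so true area = apparent × cos φ.
True area of survey plot: 32000 × cos(65.4°) = 32000 × 0.4163 = 13320 km².
True area of mining concession: 88000 × cos(47.5°) = 88000 × 0.6756 = 59450 km².
Ratio = 13320 / 59450 ≈ 0.224.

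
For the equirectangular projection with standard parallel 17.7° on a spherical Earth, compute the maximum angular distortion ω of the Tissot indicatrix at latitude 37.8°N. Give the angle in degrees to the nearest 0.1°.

With standard parallel φ₀ = 17.7°, the equirectangular projection gives x = Rλ cos φ₀, y = Rφ, so h = 1 and k = cos 17.7° / cos φ.
At 37.8°: h = 1.000, k = 1.206; principal scales a = 1.206, b = 1.000.
sin(ω/2) = (a − b)/(a + b) = 0.2057/2.206 = 0.09324, so ω = 2 arcsin(0.09324) ≈ 10.7°.

10.7°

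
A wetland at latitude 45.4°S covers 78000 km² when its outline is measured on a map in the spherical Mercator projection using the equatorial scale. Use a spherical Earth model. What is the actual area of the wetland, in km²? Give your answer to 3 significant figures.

38500 km²

Mercator is conformal, so the point scale is isotropic: h = k = sec φ = 1/cos φ.
Areal scale = k² = sec²φ = 1/cos²(45.4°) = 1/0.7022² = 2.028.
True area = apparent / (areal scale) = 78000 / 2.028 ≈ 38500 km².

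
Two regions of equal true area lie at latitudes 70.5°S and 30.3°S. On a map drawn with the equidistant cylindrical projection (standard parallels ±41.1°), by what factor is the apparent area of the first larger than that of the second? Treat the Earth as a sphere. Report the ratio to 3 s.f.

The equidistant cylindrical projection with φ₀ = 41.1° has h = 1 (meridians true) and k = cos φ₀ / cos φ along parallels.
Areal scale at 70.5°: h·k = 1.000 × 2.257 = 2.257.
Areal scale at 30.3°: h·k = 1.000 × 0.8728 = 0.8728.
Ratio = 2.257/0.8728 ≈ 2.59.

2.59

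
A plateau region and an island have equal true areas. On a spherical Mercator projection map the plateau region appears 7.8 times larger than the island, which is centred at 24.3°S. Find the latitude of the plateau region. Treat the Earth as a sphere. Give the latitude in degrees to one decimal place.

On Mercator, (apparent₁)/(apparent₂) = sec²φ₁ / sec²φ₂ when true areas are equal.
cos²φ₂ / cos²φ₁ = 7.8  ⇒  cos φ₁ = cos 24.3° / √7.8 = 0.9114/2.793 = 0.3263.
φ₁ = arccos(0.3263) ≈ 71.0°.

71.0°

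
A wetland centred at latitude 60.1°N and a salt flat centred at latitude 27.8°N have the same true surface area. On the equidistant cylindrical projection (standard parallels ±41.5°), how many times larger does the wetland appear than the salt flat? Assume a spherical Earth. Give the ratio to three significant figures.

1.77

With standard parallel φ₀ = 41.5°, the equirectangular projection gives x = Rλ cos φ₀, y = Rφ, so h = 1 and k = cos 41.5° / cos φ.
Areal scale at 60.1°: h·k = 1.000 × 1.502 = 1.502.
Areal scale at 27.8°: h·k = 1.000 × 0.8467 = 0.8467.
Ratio = 1.502/0.8467 ≈ 1.77.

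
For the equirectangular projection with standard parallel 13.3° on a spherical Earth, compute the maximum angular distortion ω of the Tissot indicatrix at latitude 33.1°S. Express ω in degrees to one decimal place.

The equidistant cylindrical projection with φ₀ = 13.3° has h = 1 (meridians true) and k = cos φ₀ / cos φ along parallels.
At 33.1°: h = 1.000, k = 1.162; principal scales a = 1.162, b = 1.000.
sin(ω/2) = (a − b)/(a + b) = 0.1617/2.162 = 0.07480, so ω = 2 arcsin(0.07480) ≈ 8.6°.

8.6°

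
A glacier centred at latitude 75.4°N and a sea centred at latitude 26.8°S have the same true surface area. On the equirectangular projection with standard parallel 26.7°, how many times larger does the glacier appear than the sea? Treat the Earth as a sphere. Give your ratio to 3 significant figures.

3.54

The equidistant cylindrical projection with φ₀ = 26.7° has h = 1 (meridians true) and k = cos φ₀ / cos φ along parallels.
Areal scale at 75.4°: h·k = 1.000 × 3.544 = 3.544.
Areal scale at 26.8°: h·k = 1.000 × 1.001 = 1.001.
Ratio = 3.544/1.001 ≈ 3.54.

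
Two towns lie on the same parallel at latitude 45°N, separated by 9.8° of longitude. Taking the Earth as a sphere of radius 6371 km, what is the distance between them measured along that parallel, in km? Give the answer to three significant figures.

Arc length along a parallel = R cos φ · Δλ (with Δλ in radians).
= 6371 × cos 45° × (9.8° × π/180) = 6371 × 0.7071 × 0.1710 ≈ 771 km.

771 km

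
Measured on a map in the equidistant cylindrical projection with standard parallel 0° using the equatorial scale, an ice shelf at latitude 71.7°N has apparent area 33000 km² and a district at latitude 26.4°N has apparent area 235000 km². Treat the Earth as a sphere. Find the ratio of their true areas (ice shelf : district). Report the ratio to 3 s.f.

0.0492

On the plate carrée, areal scale = h·k = 1 × sec φ, so true area = apparent × cos φ.
True area of ice shelf: 33000 × cos(71.7°) = 33000 × 0.3140 = 10360 km².
True area of district: 235000 × cos(26.4°) = 235000 × 0.8957 = 210500 km².
Ratio = 10360 / 210500 ≈ 0.0492.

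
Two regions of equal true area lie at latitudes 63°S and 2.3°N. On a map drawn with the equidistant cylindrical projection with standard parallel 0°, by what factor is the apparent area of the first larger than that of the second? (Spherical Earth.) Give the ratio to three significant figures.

For the equirectangular projection with φ₀ = 0 (plate carrée), h = 1 along meridians and k = sec φ along parallels.
Areal scale at 63°: h·k = 1.000 × 2.203 = 2.203.
Areal scale at 2.3°: h·k = 1.000 × 1.001 = 1.001.
Ratio = 2.203/1.001 ≈ 2.20.

2.20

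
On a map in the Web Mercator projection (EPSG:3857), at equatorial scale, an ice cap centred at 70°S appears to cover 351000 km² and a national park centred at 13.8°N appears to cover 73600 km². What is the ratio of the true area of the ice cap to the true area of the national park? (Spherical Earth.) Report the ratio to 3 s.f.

0.592

Mercator's areal exaggeration is sec²φ; hence true area = (apparent area) · cos²φ.
True area of ice cap: 351000 × cos²(70°) = 351000 × 0.1170 = 41060 km².
True area of national park: 73600 × cos²(13.8°) = 73600 × 0.9431 = 69410 km².
Ratio = 41060 / 69410 ≈ 0.592.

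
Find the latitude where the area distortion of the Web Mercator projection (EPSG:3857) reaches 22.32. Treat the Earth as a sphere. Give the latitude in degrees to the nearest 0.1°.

77.8°

Mercator areal scale is sec²φ.
sec²φ = 22.32  ⇒  cos²φ = 0.04480  ⇒  cos φ = 0.2117.
φ = arccos(0.2117) ≈ 77.8°.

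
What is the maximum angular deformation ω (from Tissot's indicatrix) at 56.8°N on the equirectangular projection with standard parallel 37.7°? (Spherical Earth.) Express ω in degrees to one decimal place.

The equidistant cylindrical projection with φ₀ = 37.7° has h = 1 (meridians true) and k = cos φ₀ / cos φ along parallels.
At 56.8°: h = 1.000, k = 1.445; principal scales a = 1.445, b = 1.000.
sin(ω/2) = (a − b)/(a + b) = 0.4450/2.445 = 0.1820, so ω = 2 arcsin(0.1820) ≈ 21.0°.

21.0°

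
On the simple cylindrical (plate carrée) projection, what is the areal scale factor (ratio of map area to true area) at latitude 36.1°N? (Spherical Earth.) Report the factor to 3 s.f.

For the equirectangular projection with φ₀ = 0 (plate carrée), h = 1 along meridians and k = sec φ along parallels.
Areal scale = h·k = 1 × sec φ; at 36.1°, h = 1.000, k = 1.238, so h·k = 1.238.

1.24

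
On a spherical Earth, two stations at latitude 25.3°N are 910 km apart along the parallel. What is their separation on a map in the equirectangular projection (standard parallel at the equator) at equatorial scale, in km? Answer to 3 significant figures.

Plate carrée maps x = Rλ, y = Rφ. The meridian scale is h = 1 and the parallel scale is k = 1/cos φ = sec φ.
Along the parallel, k = sec 25.3° = 1/0.9041 = 1.106.
Map distance = 910 × 1.106 ≈ 1010 km.

1010 km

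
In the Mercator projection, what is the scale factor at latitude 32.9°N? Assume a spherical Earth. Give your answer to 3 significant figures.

1.19

Mercator is conformal, so the point scale is isotropic: h = k = sec φ = 1/cos φ.
k = 1/cos 32.9° = 1/0.8396 = 1.191.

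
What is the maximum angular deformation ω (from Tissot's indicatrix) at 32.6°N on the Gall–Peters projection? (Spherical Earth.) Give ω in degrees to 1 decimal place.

Gall–Peters is a cylindrical equal-area projection with standard parallels at ±45°. A cylindrical equal-area projection with standard parallel φ₀ has meridian scale h = cos φ / cos φ₀ and parallel scale k = cos φ₀ / cos φ (so areas are preserved, h·k = 1).
At 32.6°: h = 1.191, k = 0.8393; principal scales a = 1.191, b = 0.8393.
sin(ω/2) = (a − b)/(a + b) = 0.3521/2.031 = 0.1734, so ω = 2 arcsin(0.1734) ≈ 20.0°.

20.0°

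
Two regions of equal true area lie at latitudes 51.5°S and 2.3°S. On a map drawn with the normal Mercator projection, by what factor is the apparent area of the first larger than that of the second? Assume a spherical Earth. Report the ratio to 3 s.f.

2.58

Mercator areal scale is sec²φ.
At 51.5°: sec²(51.5°) = 1/0.6225² = 2.580.
At 2.3°: sec²(2.3°) = 1/0.9992² = 1.002.
Ratio = 2.580/1.002 = cos²(2.3°)/cos²(51.5°) ≈ 2.58.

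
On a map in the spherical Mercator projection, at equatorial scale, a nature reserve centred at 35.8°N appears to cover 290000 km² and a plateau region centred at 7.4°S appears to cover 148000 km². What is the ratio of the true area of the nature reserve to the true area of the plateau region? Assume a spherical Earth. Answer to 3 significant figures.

Mercator's areal exaggeration is sec²φ; hence true area = (apparent area) · cos²φ.
True area of nature reserve: 290000 × cos²(35.8°) = 290000 × 0.6578 = 190800 km².
True area of plateau region: 148000 × cos²(7.4°) = 148000 × 0.9834 = 145500 km².
Ratio = 190800 / 145500 ≈ 1.31.

1.31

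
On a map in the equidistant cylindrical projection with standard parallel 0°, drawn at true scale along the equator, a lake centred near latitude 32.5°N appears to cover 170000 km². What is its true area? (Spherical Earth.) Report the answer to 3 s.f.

Plate carrée maps x = Rλ, y = Rφ. The meridian scale is h = 1 and the parallel scale is k = 1/cos φ = sec φ.
Areal scale = h·k = 1 × sec φ; at 32.5°, h = 1.000, k = 1.186, so h·k = 1.186.
True area = apparent / (areal scale) = 170000 / 1.186 ≈ 143000 km².

143000 km²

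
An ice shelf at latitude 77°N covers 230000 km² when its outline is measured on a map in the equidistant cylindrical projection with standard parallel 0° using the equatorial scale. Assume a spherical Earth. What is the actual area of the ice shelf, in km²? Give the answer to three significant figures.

Plate carrée maps x = Rλ, y = Rφ. The meridian scale is h = 1 and the parallel scale is k = 1/cos φ = sec φ.
Areal scale = h·k = 1 × sec φ; at 77°, h = 1.000, k = 4.445, so h·k = 4.445.
True area = apparent / (areal scale) = 230000 / 4.445 ≈ 51700 km².

51700 km²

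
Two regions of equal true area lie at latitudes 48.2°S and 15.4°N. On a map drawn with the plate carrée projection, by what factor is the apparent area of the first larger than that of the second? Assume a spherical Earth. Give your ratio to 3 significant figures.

1.45

In the plate carrée (x = Rλ, y = Rφ), meridians are true-scale (h = 1) and parallels are stretched by k = sec φ.
Areal scale at 48.2°: h·k = 1.000 × 1.500 = 1.500.
Areal scale at 15.4°: h·k = 1.000 × 1.037 = 1.037.
Ratio = 1.500/1.037 ≈ 1.45.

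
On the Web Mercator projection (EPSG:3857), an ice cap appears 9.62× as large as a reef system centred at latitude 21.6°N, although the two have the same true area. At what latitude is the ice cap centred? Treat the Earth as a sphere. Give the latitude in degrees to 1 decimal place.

72.6°

For equal true areas on Mercator, apparent areas scale as sec²φ, so the ratio is cos²φ₂ / cos²φ₁.
cos²φ₂ / cos²φ₁ = 9.62  ⇒  cos φ₁ = cos 21.6° / √9.62 = 0.9298/3.102 = 0.2998.
φ₁ = arccos(0.2998) ≈ 72.6°.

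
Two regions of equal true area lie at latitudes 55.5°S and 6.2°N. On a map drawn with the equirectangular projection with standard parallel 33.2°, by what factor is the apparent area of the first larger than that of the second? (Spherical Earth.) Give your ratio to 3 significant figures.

With standard parallel φ₀ = 33.2°, the equirectangular projection gives x = Rλ cos φ₀, y = Rφ, so h = 1 and k = cos 33.2° / cos φ.
Areal scale at 55.5°: h·k = 1.000 × 1.477 = 1.477.
Areal scale at 6.2°: h·k = 1.000 × 0.8417 = 0.8417.
Ratio = 1.477/0.8417 ≈ 1.76.

1.76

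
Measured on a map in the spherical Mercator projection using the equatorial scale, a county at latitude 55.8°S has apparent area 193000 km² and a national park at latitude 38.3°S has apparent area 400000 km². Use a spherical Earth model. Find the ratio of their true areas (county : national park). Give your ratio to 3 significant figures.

0.248

Mercator's areal exaggeration is sec²φ; hence true area = (apparent area) · cos²φ.
True area of county: 193000 × cos²(55.8°) = 193000 × 0.3159 = 60980 km².
True area of national park: 400000 × cos²(38.3°) = 400000 × 0.6159 = 246300 km².
Ratio = 60980 / 246300 ≈ 0.248.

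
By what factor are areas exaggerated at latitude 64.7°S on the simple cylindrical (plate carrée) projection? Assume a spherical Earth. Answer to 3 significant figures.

2.34

Plate carrée maps x = Rλ, y = Rφ. The meridian scale is h = 1 and the parallel scale is k = 1/cos φ = sec φ.
Areal scale = h·k = 1 × sec φ; at 64.7°, h = 1.000, k = 2.340, so h·k = 2.340.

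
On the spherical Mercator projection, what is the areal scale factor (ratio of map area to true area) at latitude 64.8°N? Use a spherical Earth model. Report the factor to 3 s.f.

For Mercator, h = k = sec φ (a conformal cylindrical projection has a single point scale, 1/cos φ).
Areal scale = k² = sec²φ = 1/cos²(64.8°) = 1/0.4258² = 5.516.

5.52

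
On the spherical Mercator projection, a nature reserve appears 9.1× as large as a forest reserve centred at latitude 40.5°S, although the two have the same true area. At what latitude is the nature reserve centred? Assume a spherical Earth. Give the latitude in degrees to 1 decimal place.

75.4°

On Mercator, (apparent₁)/(apparent₂) = sec²φ₁ / sec²φ₂ when true areas are equal.
cos²φ₂ / cos²φ₁ = 9.1  ⇒  cos φ₁ = cos 40.5° / √9.1 = 0.7604/3.017 = 0.2521.
φ₁ = arccos(0.2521) ≈ 75.4°.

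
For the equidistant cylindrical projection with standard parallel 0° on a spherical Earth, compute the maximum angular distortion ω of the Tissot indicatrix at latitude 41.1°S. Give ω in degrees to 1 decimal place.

16.2°

For the equirectangular projection with φ₀ = 0 (plate carrée), h = 1 along meridians and k = sec φ along parallels.
At 41.1°: h = 1.000, k = 1.327; principal scales a = 1.327, b = 1.000.
sin(ω/2) = (a − b)/(a + b) = 0.3270/2.327 = 0.1405, so ω = 2 arcsin(0.1405) ≈ 16.2°.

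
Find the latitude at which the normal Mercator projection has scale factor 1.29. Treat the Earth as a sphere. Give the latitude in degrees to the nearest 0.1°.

39.2°

Mercator scale is k = sec φ = 1/cos φ.
1/cos φ = 1.29  ⇒  cos φ = 0.7752  ⇒  φ = arccos(0.7752) ≈ 39.2°.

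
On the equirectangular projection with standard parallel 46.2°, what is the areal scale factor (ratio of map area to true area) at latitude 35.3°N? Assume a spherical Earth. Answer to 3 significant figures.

0.848

With standard parallel φ₀ = 46.2°, the equirectangular projection gives x = Rλ cos φ₀, y = Rφ, so h = 1 and k = cos 46.2° / cos φ.
Areal scale = h·k = 1 × cos φ₀ / cos φ; at 35.3°, h = 1.000, k = 0.8481, so h·k = 0.8481.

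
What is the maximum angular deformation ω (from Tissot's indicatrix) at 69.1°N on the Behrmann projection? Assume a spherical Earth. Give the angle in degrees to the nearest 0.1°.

Behrmann is a cylindrical equal-area projection with standard parallels at ±30°. Cylindrical equal-area (φ₀ = 30°): h = cos φ / cos 30° along meridians, k = cos 30° / cos φ along parallels; h·k = 1.
At 69.1°: h = 0.4119, k = 2.428; principal scales a = 2.428, b = 0.4119.
sin(ω/2) = (a − b)/(a + b) = 2.016/2.840 = 0.7099, so ω = 2 arcsin(0.7099) ≈ 90.4°.

90.4°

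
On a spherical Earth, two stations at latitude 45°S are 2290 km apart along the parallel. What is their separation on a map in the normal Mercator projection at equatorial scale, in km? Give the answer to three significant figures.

For Mercator, h = k = sec φ (a conformal cylindrical projection has a single point scale, 1/cos φ).
Along the parallel, k = sec 45° = 1/0.7071 = 1.414.
Map distance = 2290 × 1.414 ≈ 3240 km.

3240 km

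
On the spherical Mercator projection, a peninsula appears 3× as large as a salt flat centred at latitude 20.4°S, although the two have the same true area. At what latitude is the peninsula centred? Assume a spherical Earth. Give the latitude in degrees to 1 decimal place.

On Mercator, (apparent₁)/(apparent₂) = sec²φ₁ / sec²φ₂ when true areas are equal.
cos²φ₂ / cos²φ₁ = 3  ⇒  cos φ₁ = cos 20.4° / √3 = 0.9373/1.732 = 0.5411.
φ₁ = arccos(0.5411) ≈ 57.2°.

57.2°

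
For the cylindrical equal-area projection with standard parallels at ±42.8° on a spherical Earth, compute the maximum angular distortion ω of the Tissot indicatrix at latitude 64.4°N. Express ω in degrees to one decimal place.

A cylindrical equal-area projection with standard parallel φ₀ has meridian scale h = cos φ / cos φ₀ and parallel scale k = cos φ₀ / cos φ (so areas are preserved, h·k = 1).
At 64.4°: h = 0.5889, k = 1.698; principal scales a = 1.698, b = 0.5889.
sin(ω/2) = (a − b)/(a + b) = 1.109/2.287 = 0.4850, so ω = 2 arcsin(0.4850) ≈ 58.0°.

58.0°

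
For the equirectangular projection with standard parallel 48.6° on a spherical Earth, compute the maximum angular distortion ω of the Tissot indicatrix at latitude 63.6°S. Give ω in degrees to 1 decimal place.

In the equirectangular projection with standard parallel φ₀ = 48.6° (x = Rλ cos φ₀, y = Rφ), meridians are true-scale (h = 1) and the parallel scale is k = cos φ₀ / cos φ.
At 63.6°: h = 1.000, k = 1.487; principal scales a = 1.487, b = 1.000.
sin(ω/2) = (a − b)/(a + b) = 0.4873/2.487 = 0.1959, so ω = 2 arcsin(0.1959) ≈ 22.6°.

22.6°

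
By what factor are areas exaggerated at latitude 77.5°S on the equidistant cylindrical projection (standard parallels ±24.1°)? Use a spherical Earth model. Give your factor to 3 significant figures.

In the equirectangular projection with standard parallel φ₀ = 24.1° (x = Rλ cos φ₀, y = Rφ), meridians are true-scale (h = 1) and the parallel scale is k = cos φ₀ / cos φ.
Areal scale = h·k = 1 × cos φ₀ / cos φ; at 77.5°, h = 1.000, k = 4.218, so h·k = 4.218.

4.22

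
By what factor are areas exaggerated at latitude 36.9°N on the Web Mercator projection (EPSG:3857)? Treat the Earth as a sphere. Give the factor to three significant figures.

Mercator is conformal, so the point scale is isotropic: h = k = sec φ = 1/cos φ.
Areal scale = k² = sec²φ = 1/cos²(36.9°) = 1/0.7997² = 1.564.

1.56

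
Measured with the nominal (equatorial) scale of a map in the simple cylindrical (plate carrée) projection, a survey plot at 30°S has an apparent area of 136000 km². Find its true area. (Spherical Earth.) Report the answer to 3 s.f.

For the equirectangular projection with φ₀ = 0 (plate carrée), h = 1 along meridians and k = sec φ along parallels.
Areal scale = h·k = 1 × sec φ; at 30°, h = 1.000, k = 1.155, so h·k = 1.155.
True area = apparent / (areal scale) = 136000 / 1.155 ≈ 118000 km².

118000 km²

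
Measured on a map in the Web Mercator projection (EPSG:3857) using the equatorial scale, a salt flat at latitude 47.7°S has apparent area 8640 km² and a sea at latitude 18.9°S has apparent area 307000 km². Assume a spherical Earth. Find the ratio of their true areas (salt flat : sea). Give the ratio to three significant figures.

Since Mercator area scale is 1/cos²φ, the true area equals the apparent area multiplied by cos²φ.
True area of salt flat: 8640 × cos²(47.7°) = 8640 × 0.4529 = 3913 km².
True area of sea: 307000 × cos²(18.9°) = 307000 × 0.8951 = 274800 km².
Ratio = 3913 / 274800 ≈ 0.0142.

0.0142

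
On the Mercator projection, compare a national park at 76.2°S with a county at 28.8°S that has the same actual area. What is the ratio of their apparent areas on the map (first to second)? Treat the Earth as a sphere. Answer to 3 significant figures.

13.5

Mercator is conformal with k = sec φ, so areal scale = k² = sec²φ.
At 76.2°: sec²(76.2°) = 1/0.2385² = 17.58.
At 28.8°: sec²(28.8°) = 1/0.8763² = 1.302.
Ratio = 17.58/1.302 = cos²(28.8°)/cos²(76.2°) ≈ 13.5.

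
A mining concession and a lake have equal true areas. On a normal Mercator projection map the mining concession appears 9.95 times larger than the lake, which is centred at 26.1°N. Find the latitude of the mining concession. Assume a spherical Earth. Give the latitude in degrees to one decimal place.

For equal true areas on Mercator, apparent areas scale as sec²φ, so the ratio is cos²φ₂ / cos²φ₁.
cos²φ₂ / cos²φ₁ = 9.95  ⇒  cos φ₁ = cos 26.1° / √9.95 = 0.8980/3.154 = 0.2847.
φ₁ = arccos(0.2847) ≈ 73.5°.

73.5°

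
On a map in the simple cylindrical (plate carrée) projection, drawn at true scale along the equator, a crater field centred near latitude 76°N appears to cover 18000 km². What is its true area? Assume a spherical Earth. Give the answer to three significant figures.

Plate carrée maps x = Rλ, y = Rφ. The meridian scale is h = 1 and the parallel scale is k = 1/cos φ = sec φ.
Areal scale = h·k = 1 × sec φ; at 76°, h = 1.000, k = 4.134, so h·k = 4.134.
True area = apparent / (areal scale) = 18000 / 4.134 ≈ 4350 km².

4350 km²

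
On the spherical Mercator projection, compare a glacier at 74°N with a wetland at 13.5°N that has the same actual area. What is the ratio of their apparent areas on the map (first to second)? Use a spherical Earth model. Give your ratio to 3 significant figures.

12.4

Mercator is conformal with k = sec φ, so areal scale = k² = sec²φ.
At 74°: sec²(74°) = 1/0.2756² = 13.16.
At 13.5°: sec²(13.5°) = 1/0.9724² = 1.058.
Ratio = 13.16/1.058 = cos²(13.5°)/cos²(74°) ≈ 12.4.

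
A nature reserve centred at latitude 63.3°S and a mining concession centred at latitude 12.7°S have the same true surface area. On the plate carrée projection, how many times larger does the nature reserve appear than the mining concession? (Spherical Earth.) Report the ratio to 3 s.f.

For the equirectangular projection with φ₀ = 0 (plate carrée), h = 1 along meridians and k = sec φ along parallels.
Areal scale at 63.3°: h·k = 1.000 × 2.226 = 2.226.
Areal scale at 12.7°: h·k = 1.000 × 1.025 = 1.025.
Ratio = 2.226/1.025 ≈ 2.17.

2.17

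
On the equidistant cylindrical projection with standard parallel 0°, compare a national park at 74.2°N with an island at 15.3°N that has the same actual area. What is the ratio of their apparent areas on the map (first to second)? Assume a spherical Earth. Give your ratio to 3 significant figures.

Plate carrée maps x = Rλ, y = Rφ. The meridian scale is h = 1 and the parallel scale is k = 1/cos φ = sec φ.
Areal scale at 74.2°: h·k = 1.000 × 3.673 = 3.673.
Areal scale at 15.3°: h·k = 1.000 × 1.037 = 1.037.
Ratio = 3.673/1.037 ≈ 3.54.

3.54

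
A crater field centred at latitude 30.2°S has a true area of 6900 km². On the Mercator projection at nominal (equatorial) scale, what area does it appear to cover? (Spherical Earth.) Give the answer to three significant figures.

9240 km²

The Mercator projection is conformal; its linear scale factor is the same in every direction and equals sec φ = 1/cos φ.
Areal scale = k² = sec²φ = 1/cos²(30.2°) = 1/0.8643² = 1.339.
Apparent area = 6900 × 1.339 ≈ 9240 km².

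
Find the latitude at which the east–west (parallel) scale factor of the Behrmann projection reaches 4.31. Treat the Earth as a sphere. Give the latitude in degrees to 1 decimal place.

78.4°

Behrmann is a cylindrical equal-area projection with standard parallels at ±30°. Cylindrical equal-area (φ₀ = 30°): h = cos φ / cos 30° along meridians, k = cos 30° / cos φ along parallels; h·k = 1.
k = cos φ₀ / cos φ = 4.31  ⇒  cos φ = cos 30° / 4.31 = 0.2009.
φ = arccos(0.2009) ≈ 78.4°.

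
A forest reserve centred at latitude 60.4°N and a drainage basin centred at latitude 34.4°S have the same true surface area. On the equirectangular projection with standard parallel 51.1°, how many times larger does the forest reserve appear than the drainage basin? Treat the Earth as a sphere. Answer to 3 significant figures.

With standard parallel φ₀ = 51.1°, the equirectangular projection gives x = Rλ cos φ₀, y = Rφ, so h = 1 and k = cos 51.1° / cos φ.
Areal scale at 60.4°: h·k = 1.000 × 1.271 = 1.271.
Areal scale at 34.4°: h·k = 1.000 × 0.7611 = 0.7611.
Ratio = 1.271/0.7611 ≈ 1.67.

1.67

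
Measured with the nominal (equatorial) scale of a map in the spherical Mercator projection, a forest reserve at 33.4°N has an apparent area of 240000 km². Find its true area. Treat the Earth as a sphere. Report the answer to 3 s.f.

Mercator is conformal, so the point scale is isotropic: h = k = sec φ = 1/cos φ.
Areal scale = k² = sec²φ = 1/cos²(33.4°) = 1/0.8348² = 1.435.
True area = apparent / (areal scale) = 240000 / 1.435 ≈ 167000 km².

167000 km²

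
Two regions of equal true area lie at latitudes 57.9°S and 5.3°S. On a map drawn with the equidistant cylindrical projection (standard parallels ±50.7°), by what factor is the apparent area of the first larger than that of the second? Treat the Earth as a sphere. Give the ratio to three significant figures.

In the equirectangular projection with standard parallel φ₀ = 50.7° (x = Rλ cos φ₀, y = Rφ), meridians are true-scale (h = 1) and the parallel scale is k = cos φ₀ / cos φ.
Areal scale at 57.9°: h·k = 1.000 × 1.192 = 1.192.
Areal scale at 5.3°: h·k = 1.000 × 0.6361 = 0.6361.
Ratio = 1.192/0.6361 ≈ 1.87.

1.87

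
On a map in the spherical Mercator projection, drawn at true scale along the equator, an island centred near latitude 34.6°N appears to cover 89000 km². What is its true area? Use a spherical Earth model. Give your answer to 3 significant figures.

60300 km²

Mercator is conformal, so the point scale is isotropic: h = k = sec φ = 1/cos φ.
Areal scale = k² = sec²φ = 1/cos²(34.6°) = 1/0.8231² = 1.476.
True area = apparent / (areal scale) = 89000 / 1.476 ≈ 60300 km².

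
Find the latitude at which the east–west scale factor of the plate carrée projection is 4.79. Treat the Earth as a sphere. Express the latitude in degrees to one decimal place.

Plate carrée: h = 1, k = sec φ along parallels.
sec φ = 4.79  ⇒  cos φ = 0.2088  ⇒  φ ≈ 77.9°.

77.9°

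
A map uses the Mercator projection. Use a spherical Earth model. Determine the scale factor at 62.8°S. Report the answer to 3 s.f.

The Mercator projection is conformal; its linear scale factor is the same in every direction and equals sec φ = 1/cos φ.
k = 1/cos 62.8° = 1/0.4571 = 2.188.

2.19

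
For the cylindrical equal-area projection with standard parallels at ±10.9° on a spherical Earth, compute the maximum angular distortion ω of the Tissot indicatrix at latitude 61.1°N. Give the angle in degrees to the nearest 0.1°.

75.2°

For cylindrical equal-area with standard parallel φ₀, h = cos φ / cos φ₀ and k = cos φ₀ / cos φ, so h·k = 1.
At 61.1°: h = 0.4922, k = 2.032; principal scales a = 2.032, b = 0.4922.
sin(ω/2) = (a − b)/(a + b) = 1.540/2.524 = 0.6100, so ω = 2 arcsin(0.6100) ≈ 75.2°.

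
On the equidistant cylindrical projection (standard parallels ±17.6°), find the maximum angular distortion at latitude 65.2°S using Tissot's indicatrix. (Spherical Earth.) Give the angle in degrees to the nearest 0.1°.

45.8°

The equidistant cylindrical projection with φ₀ = 17.6° has h = 1 (meridians true) and k = cos φ₀ / cos φ along parallels.
At 65.2°: h = 1.000, k = 2.272; principal scales a = 2.272, b = 1.000.
sin(ω/2) = (a − b)/(a + b) = 1.272/3.272 = 0.3888, so ω = 2 arcsin(0.3888) ≈ 45.8°.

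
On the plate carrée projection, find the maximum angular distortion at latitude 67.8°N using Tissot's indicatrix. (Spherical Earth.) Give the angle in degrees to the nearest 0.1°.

For the equirectangular projection with φ₀ = 0 (plate carrée), h = 1 along meridians and k = sec φ along parallels.
At 67.8°: h = 1.000, k = 2.647; principal scales a = 2.647, b = 1.000.
sin(ω/2) = (a − b)/(a + b) = 1.647/3.647 = 0.4515, so ω = 2 arcsin(0.4515) ≈ 53.7°.

53.7°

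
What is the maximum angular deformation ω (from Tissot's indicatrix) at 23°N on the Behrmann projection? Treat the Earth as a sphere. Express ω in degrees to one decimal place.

7.0°

Behrmann is a cylindrical equal-area projection with standard parallels at ±30°. Cylindrical equal-area (φ₀ = 30°): h = cos φ / cos 30° along meridians, k = cos 30° / cos φ along parallels; h·k = 1.
At 23°: h = 1.063, k = 0.9408; principal scales a = 1.063, b = 0.9408.
sin(ω/2) = (a − b)/(a + b) = 0.1221/2.004 = 0.06093, so ω = 2 arcsin(0.06093) ≈ 7.0°.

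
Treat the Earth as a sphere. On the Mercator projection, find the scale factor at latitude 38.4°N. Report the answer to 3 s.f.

For Mercator, h = k = sec φ (a conformal cylindrical projection has a single point scale, 1/cos φ).
k = 1/cos 38.4° = 1/0.7837 = 1.276.

1.28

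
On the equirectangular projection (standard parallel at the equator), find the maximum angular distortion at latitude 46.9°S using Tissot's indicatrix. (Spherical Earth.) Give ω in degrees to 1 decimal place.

21.7°

For the equirectangular projection with φ₀ = 0 (plate carrée), h = 1 along meridians and k = sec φ along parallels.
At 46.9°: h = 1.000, k = 1.464; principal scales a = 1.464, b = 1.000.
sin(ω/2) = (a − b)/(a + b) = 0.4635/2.464 = 0.1882, so ω = 2 arcsin(0.1882) ≈ 21.7°.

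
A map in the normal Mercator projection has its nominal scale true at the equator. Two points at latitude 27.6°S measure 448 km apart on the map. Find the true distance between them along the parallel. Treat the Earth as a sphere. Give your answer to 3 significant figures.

397 km

For Mercator, h = k = sec φ (a conformal cylindrical projection has a single point scale, 1/cos φ).
Along the parallel at 27.6°, map distances are exaggerated by k = sec 27.6° = 1.128.
True distance = 448 / 1.128 = 448 × cos 27.6° ≈ 397 km.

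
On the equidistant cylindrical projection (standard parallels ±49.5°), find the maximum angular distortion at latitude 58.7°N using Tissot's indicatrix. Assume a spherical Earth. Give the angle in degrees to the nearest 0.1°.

With standard parallel φ₀ = 49.5°, the equirectangular projection gives x = Rλ cos φ₀, y = Rφ, so h = 1 and k = cos 49.5° / cos φ.
At 58.7°: h = 1.000, k = 1.250; principal scales a = 1.250, b = 1.000.
sin(ω/2) = (a − b)/(a + b) = 0.2501/2.250 = 0.1111, so ω = 2 arcsin(0.1111) ≈ 12.8°.

12.8°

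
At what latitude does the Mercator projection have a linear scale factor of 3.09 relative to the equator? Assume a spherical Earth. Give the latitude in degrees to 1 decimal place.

Mercator scale is k = sec φ = 1/cos φ.
1/cos φ = 3.09  ⇒  cos φ = 0.3236  ⇒  φ = arccos(0.3236) ≈ 71.1°.

71.1°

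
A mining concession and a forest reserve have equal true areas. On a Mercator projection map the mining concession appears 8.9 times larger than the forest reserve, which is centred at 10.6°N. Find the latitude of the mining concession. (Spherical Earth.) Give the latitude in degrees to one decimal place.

70.8°

Mercator areal scale is sec²φ, so apparent-area ratio = sec²φ₁ / sec²φ₂ = cos²φ₂ / cos²φ₁.
cos²φ₂ / cos²φ₁ = 8.9  ⇒  cos φ₁ = cos 10.6° / √8.9 = 0.9829/2.983 = 0.3295.
φ₁ = arccos(0.3295) ≈ 70.8°.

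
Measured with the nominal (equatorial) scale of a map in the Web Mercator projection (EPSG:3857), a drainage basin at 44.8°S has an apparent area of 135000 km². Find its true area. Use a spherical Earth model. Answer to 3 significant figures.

68000 km²

For Mercator, h = k = sec φ (a conformal cylindrical projection has a single point scale, 1/cos φ).
Areal scale = k² = sec²φ = 1/cos²(44.8°) = 1/0.7096² = 1.986.
True area = apparent / (areal scale) = 135000 / 1.986 ≈ 68000 km².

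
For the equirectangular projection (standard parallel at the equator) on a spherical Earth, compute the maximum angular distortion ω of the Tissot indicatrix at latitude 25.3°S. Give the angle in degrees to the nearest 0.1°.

5.8°

For the equirectangular projection with φ₀ = 0 (plate carrée), h = 1 along meridians and k = sec φ along parallels.
At 25.3°: h = 1.000, k = 1.106; principal scales a = 1.106, b = 1.000.
sin(ω/2) = (a − b)/(a + b) = 0.1061/2.106 = 0.05037, so ω = 2 arcsin(0.05037) ≈ 5.8°.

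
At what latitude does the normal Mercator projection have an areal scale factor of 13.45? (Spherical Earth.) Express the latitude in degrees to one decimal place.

74.2°

Mercator areal scale is sec²φ.
sec²φ = 13.45  ⇒  cos²φ = 0.07435  ⇒  cos φ = 0.2727.
φ = arccos(0.2727) ≈ 74.2°.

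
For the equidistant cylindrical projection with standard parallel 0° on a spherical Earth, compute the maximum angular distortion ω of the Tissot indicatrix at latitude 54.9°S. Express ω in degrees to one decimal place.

31.3°

Plate carrée maps x = Rλ, y = Rφ. The meridian scale is h = 1 and the parallel scale is k = 1/cos φ = sec φ.
At 54.9°: h = 1.000, k = 1.739; principal scales a = 1.739, b = 1.000.
sin(ω/2) = (a − b)/(a + b) = 0.7391/2.739 = 0.2698, so ω = 2 arcsin(0.2698) ≈ 31.3°.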